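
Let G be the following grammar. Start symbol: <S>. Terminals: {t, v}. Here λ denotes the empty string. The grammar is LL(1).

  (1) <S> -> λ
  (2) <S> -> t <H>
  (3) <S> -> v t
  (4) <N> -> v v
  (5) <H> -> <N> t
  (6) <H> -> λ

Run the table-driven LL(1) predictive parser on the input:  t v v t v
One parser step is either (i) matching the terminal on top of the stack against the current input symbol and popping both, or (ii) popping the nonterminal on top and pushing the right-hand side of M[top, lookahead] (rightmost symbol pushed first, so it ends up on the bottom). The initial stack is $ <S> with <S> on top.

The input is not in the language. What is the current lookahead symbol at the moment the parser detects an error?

step 1: stack=$ <S>  input=t v v t v $  — expand <S> -> t <H>
step 2: stack=$ <H> t  input=t v v t v $  — match t
step 3: stack=$ <H>  input=v v t v $  — expand <H> -> <N> t
step 4: stack=$ t <N>  input=v v t v $  — expand <N> -> v v
step 5: stack=$ t v v  input=v v t v $  — match v
step 6: stack=$ t v  input=v t v $  — match v
step 7: stack=$ t  input=t v $  — match t
step 8: stack=$  input=v $  — error: stack empty but input remains

v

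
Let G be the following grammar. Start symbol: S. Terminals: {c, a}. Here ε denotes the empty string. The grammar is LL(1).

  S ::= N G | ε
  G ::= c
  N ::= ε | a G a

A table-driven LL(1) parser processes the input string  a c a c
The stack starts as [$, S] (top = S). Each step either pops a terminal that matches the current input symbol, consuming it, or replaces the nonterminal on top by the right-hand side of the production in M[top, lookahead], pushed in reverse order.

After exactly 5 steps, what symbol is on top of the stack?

step 1: stack=$ S  input=a c a c $  — expand S ::= N G
step 2: stack=$ G N  input=a c a c $  — expand N ::= a G a
step 3: stack=$ G a G a  input=a c a c $  — match a
step 4: stack=$ G a G  input=c a c $  — expand G ::= c
step 5: stack=$ G a c  input=c a c $  — match c
Stack after step 5: $ G a (top = a).

a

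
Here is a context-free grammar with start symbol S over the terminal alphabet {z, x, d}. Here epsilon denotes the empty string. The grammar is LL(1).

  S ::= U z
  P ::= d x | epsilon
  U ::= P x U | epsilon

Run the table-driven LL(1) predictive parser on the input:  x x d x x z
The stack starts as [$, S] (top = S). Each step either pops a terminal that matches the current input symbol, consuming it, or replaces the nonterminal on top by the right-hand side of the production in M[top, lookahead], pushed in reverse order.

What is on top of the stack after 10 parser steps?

      Stack        Input          Action
   1  $ S          x x d x x z $  expand S ::= U z
   2  $ z U        x x d x x z $  expand U ::= P x U
   3  $ z U x P    x x d x x z $  expand P ::= epsilon
   4  $ z U x      x x d x x z $  match x
   5  $ z U        x d x x z $    expand U ::= P x U
   6  $ z U x P    x d x x z $    expand P ::= epsilon
   7  $ z U x      x d x x z $    match x
   8  $ z U        d x x z $      expand U ::= P x U
   9  $ z U x P    d x x z $      expand P ::= d x
  10  $ z U x x d  d x x z $      match d
Stack after step 10: $ z U x x (top = x).

x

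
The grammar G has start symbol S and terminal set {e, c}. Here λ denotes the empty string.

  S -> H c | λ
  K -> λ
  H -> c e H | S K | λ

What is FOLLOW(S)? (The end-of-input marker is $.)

FIRST(K) = {λ}
FIRST(S) = {λ, c}  (via H c)
FIRST(H) = {λ, c}  (via S K)
FOLLOW(S) includes $ since S is the start symbol.
FOLLOW(H): in S->H c, H is followed by c with FIRST {c}; in H->c e H, the suffix after H is empty (adds nothing new). Thus FOLLOW(H) = {c}.
FOLLOW(S): in H->S K, S is followed by K with FIRST {λ}; in H->S K, the suffix after S is nullable, so FOLLOW(S) ⊇ FOLLOW(H) = {c}. Thus FOLLOW(S) = {$, c}.
FOLLOW(K): in H->S K, the suffix after K is empty, so FOLLOW(K) ⊇ FOLLOW(H) = {c}. Thus FOLLOW(K) = {c}.

{$, c}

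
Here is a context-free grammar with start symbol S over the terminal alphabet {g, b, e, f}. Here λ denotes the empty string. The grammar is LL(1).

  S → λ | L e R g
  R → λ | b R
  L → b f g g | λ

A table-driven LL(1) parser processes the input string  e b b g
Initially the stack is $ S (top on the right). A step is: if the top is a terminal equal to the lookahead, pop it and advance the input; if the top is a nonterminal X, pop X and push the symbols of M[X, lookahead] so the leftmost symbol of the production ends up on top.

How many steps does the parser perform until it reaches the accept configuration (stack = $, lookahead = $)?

9

step 1: stack=$ S  input=e b b g $  — expand S → L e R g
step 2: stack=$ g R e L  input=e b b g $  — expand L → λ
step 3: stack=$ g R e  input=e b b g $  — match e
step 4: stack=$ g R  input=b b g $  — expand R → b R
step 5: stack=$ g R b  input=b b g $  — match b
step 6: stack=$ g R  input=b g $  — expand R → b R
step 7: stack=$ g R b  input=b g $  — match b
step 8: stack=$ g R  input=g $  — expand R → λ
step 9: stack=$ g  input=g $  — match g
Accept reached after 9 steps.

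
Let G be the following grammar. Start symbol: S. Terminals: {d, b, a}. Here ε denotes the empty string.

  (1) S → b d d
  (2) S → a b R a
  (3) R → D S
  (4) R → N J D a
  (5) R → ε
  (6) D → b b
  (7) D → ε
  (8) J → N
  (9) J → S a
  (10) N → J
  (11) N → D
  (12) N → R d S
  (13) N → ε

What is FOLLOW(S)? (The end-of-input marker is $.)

{$, a, b, d}

FIRST(S): from S→b d d we get {b}; from S→a b R a we get {a}. So FIRST(S) = {a, b}.
FIRST(D): from D→b b we get {b}; from D→ε we get {ε}. So FIRST(D) = {ε, b}.
FIRST(R): from R→D S we get {a, b}; from R→N J D a we get {a, b, d}; from R→ε we get {ε}. So FIRST(R) = {ε, a, b, d}.
FIRST(J): from J→N we get {ε, a, b, d}; from J→S a we get {a, b}. So FIRST(J) = {ε, a, b, d}.
FIRST(N): from N→J we get {ε, a, b, d}; from N→D we get {ε, b}; from N→R d S we get {a, b, d}; from N→ε we get {ε}. So FIRST(N) = {ε, a, b, d}.
FOLLOW(S) includes $ since S is the start symbol.
FOLLOW(R): in S→a b R a, R is followed by a with FIRST {a}; in N→R d S, R is followed by d S with FIRST {d}. Thus FOLLOW(R) = {a, d}.
FOLLOW(S): in R→D S, the suffix after S is empty, so FOLLOW(S) ⊇ FOLLOW(R) = {a, d}; in J→S a, S is followed by a with FIRST {a}; in N→R d S, the suffix after S is empty, so FOLLOW(S) ⊇ FOLLOW(N) = {a, b, d}. Thus FOLLOW(S) = {$, a, b, d}.
FOLLOW(D): in R→D S, D is followed by S with FIRST {a, b}; in R→N J D a, D is followed by a with FIRST {a}; in N→D, the suffix after D is empty, so FOLLOW(D) ⊇ FOLLOW(N) = {a, b, d}. Thus FOLLOW(D) = {a, b, d}.
FOLLOW(J): in R→N J D a, J is followed by D a with FIRST {a, b}; in N→J, the suffix after J is empty, so FOLLOW(J) ⊇ FOLLOW(N) = {a, b, d}. Thus FOLLOW(J) = {a, b, d}.
FOLLOW(N): in R→N J D a, N is followed by J D a with FIRST {a, b, d}; in J→N, the suffix after N is empty, so FOLLOW(N) ⊇ FOLLOW(J) = {a, b, d}. Thus FOLLOW(N) = {a, b, d}.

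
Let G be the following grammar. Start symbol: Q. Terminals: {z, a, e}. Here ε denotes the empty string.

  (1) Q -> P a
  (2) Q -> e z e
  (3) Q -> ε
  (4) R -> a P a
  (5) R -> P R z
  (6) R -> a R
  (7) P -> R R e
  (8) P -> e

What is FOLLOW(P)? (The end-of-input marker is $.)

FIRST(Q) = {ε, a, e}  (via P a)
FIRST(R) = {a, e}  (via P R z)
FIRST(P) = {a, e}  (via R R e)
FOLLOW(Q) includes $ since Q is the start symbol.
FOLLOW(Q): Q appears on no right-hand side. Thus FOLLOW(Q) = {$}.
FOLLOW(R): in R->P R z, R is followed by z with FIRST {z}; in R->a R, the suffix after R is empty (adds nothing new); in P->R R e (occurrence 1), R is followed by R e with FIRST {a, e}; in P->R R e (occurrence 2), R is followed by e with FIRST {e}. Thus FOLLOW(R) = {a, e, z}.
FOLLOW(P): in Q->P a, P is followed by a with FIRST {a}; in R->a P a, P is followed by a with FIRST {a}; in R->P R z, P is followed by R z with FIRST {a, e}. Thus FOLLOW(P) = {a, e}.

{a, e}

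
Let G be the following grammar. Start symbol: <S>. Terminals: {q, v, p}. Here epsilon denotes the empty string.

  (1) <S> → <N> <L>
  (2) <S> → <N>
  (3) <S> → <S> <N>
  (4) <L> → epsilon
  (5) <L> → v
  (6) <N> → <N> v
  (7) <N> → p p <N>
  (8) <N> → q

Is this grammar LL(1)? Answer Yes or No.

FIRST(<S>) = {p, q}
FIRST(<L>) = {epsilon, v}
FIRST(<N>) = {p, q}
FOLLOW(<S>) = {$, p, q}
FOLLOW(<L>) = {$, p, q}
FOLLOW(<N>) = {$, p, q, v}
Cell M[<N>, p] receives both <N> → <N> v and <N> → p p <N> — the grammar is not LL(1).

No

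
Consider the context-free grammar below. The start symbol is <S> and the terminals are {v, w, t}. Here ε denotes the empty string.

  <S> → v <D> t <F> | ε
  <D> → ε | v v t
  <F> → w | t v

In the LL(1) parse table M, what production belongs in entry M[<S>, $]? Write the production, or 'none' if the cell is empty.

<S> → ε

FIRST(<S>): from <S>→v <D> t <F> we get {v}; from <S>→ε we get {ε}. So FIRST(<S>) = {ε, v}.
FIRST(<D>): from <D>→ε we get {ε}; from <D>→v v t we get {v}. So FIRST(<D>) = {ε, v}.
FIRST(<F>): from <F>→w we get {w}; from <F>→t v we get {t}. So FIRST(<F>) = {t, w}.
FOLLOW(<S>) includes $ since <S> is the start symbol.
FOLLOW(<S>): <S> appears on no right-hand side. Thus FOLLOW(<S>) = {$}.
For <S> → v <D> t <F>: FIRST(v <D> t <F>) = {v}, so it goes in M[<S>, t] for t ∈ {v}.
For <S> → ε: FIRST(ε) = {ε}, so it goes in M[<S>, t] for t ∈ {}; since ε ∈ FIRST, also for every t ∈ FOLLOW(<S>) = {$}.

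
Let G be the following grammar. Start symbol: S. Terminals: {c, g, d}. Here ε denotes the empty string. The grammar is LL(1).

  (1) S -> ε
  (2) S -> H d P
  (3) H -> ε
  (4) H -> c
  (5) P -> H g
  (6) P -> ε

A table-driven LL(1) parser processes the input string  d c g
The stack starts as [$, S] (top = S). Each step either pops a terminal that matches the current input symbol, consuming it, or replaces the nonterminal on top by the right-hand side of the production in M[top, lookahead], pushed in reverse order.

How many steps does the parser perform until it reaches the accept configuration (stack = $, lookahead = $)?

     Stack    Input    Action
  1  $ S      d c g $  expand S -> H d P
  2  $ P d H  d c g $  expand H -> ε
  3  $ P d    d c g $  match d
  4  $ P      c g $    expand P -> H g
  5  $ g H    c g $    expand H -> c
  6  $ g c    c g $    match c
  7  $ g      g $      match g
Accept reached after 7 steps.

7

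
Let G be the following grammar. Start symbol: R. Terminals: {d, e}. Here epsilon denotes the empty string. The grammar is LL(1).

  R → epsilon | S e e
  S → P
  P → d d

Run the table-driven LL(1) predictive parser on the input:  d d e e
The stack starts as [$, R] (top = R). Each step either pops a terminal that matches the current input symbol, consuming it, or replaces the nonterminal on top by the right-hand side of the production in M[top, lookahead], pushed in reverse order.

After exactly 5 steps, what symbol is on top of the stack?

e

     Stack      Input      Action
  1  $ R        d d e e $  expand R → S e e
  2  $ e e S    d d e e $  expand S → P
  3  $ e e P    d d e e $  expand P → d d
  4  $ e e d d  d d e e $  match d
  5  $ e e d    d e e $    match d
Stack after step 5: $ e e (top = e).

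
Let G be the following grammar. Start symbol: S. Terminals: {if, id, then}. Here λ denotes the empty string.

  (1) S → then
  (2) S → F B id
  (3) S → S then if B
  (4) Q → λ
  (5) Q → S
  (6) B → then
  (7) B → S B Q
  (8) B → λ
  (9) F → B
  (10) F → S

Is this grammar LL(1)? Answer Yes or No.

No

FIRST(S) = {id, then}
FIRST(Q) = {λ, id, then}
FIRST(B) = {λ, id, then}
FIRST(F) = {λ, id, then}
FOLLOW(S) = {$, id, then}
FOLLOW(Q) = {$, id, then}
FOLLOW(B) = {$, id, then}
FOLLOW(F) = {id, then}
Cell M[B, id] receives both B → S B Q and B → λ — the grammar is not LL(1).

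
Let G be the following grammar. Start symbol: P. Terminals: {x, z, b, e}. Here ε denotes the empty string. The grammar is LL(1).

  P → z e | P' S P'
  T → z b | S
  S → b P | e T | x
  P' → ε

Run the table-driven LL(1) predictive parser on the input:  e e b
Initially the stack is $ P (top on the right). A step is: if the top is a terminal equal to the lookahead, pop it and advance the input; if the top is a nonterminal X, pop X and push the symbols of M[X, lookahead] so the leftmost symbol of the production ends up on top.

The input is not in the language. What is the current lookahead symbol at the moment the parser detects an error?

      Stack      Input    Action
   1  $ P        e e b $  expand P → P' S P'
   2  $ P' S P'  e e b $  expand P' → ε
   3  $ P' S     e e b $  expand S → e T
   4  $ P' T e   e e b $  match e
   5  $ P' T     e b $    expand T → S
   6  $ P' S     e b $    expand S → e T
   7  $ P' T e   e b $    match e
   8  $ P' T     b $      expand T → S
   9  $ P' S     b $      expand S → b P
  10  $ P' P b   b $      match b
  11  $ P' P     $        error: M[P, $] is empty

$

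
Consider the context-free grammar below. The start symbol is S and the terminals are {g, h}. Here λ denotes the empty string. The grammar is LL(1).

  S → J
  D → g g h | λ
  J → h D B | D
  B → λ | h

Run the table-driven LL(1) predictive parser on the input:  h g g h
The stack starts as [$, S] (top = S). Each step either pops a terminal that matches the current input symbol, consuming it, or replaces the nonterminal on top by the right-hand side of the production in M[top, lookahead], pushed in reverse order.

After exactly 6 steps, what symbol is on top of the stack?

     Stack      Input      Action
  1  $ S        h g g h $  expand S → J
  2  $ J        h g g h $  expand J → h D B
  3  $ B D h    h g g h $  match h
  4  $ B D      g g h $    expand D → g g h
  5  $ B h g g  g g h $    match g
  6  $ B h g    g h $      match g
Stack after step 6: $ B h (top = h).

h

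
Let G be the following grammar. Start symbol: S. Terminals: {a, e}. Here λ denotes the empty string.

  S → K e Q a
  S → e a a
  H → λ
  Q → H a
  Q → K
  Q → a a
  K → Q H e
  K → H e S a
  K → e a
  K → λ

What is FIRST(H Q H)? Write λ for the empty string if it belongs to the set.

{λ, a, e}

FIRST(H): from H→λ we get {λ}. So FIRST(H) = {λ}.
FIRST(S): from S→K e Q a we get {a, e}; from S→e a a we get {e}. So FIRST(S) = {a, e}.
FIRST(Q): from Q→H a we get {a}; from Q→K we get {λ, a, e}; from Q→a a we get {a}. So FIRST(Q) = {λ, a, e}.
FIRST(K): from K→Q H e we get {a, e}; from K→H e S a we get {e}; from K→e a we get {e}; from K→λ we get {λ}. So FIRST(K) = {λ, a, e}.
FIRST(H Q H): take FIRST of each symbol in turn, carrying on past any symbol whose FIRST contains λ; result {λ, a, e}.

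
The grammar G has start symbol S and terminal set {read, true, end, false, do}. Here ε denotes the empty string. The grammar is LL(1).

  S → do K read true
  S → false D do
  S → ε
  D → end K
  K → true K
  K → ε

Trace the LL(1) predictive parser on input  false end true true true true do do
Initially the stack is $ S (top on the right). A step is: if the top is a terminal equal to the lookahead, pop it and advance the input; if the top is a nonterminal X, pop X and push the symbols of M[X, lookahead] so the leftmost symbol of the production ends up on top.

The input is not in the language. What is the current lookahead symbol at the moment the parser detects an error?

do

      Stack         Input                                  Action
   1  $ S           false end true true true true do do $  expand S → false D do
   2  $ do D false  false end true true true true do do $  match false
   3  $ do D        end true true true true do do $        expand D → end K
   4  $ do K end    end true true true true do do $        match end
   5  $ do K        true true true true do do $            expand K → true K
   6  $ do K true   true true true true do do $            match true
   7  $ do K        true true true do do $                 expand K → true K
   8  $ do K true   true true true do do $                 match true
   9  $ do K        true true do do $                      expand K → true K
  10  $ do K true   true true do do $                      match true
  11  $ do K        true do do $                           expand K → true K
  12  $ do K true   true do do $                           match true
  13  $ do K        do do $                                expand K → ε
  14  $ do          do do $                                match do
  15  $             do $                                   error: stack empty but input remains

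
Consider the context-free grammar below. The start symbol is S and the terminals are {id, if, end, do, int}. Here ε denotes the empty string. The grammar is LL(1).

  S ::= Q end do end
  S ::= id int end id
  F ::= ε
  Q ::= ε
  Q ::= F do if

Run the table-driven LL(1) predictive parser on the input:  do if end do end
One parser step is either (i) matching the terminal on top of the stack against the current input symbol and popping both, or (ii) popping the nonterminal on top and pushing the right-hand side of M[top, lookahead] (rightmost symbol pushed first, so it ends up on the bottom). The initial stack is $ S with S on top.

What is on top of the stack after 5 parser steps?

end

step 1: stack=$ S  input=do if end do end $  — expand S ::= Q end do end
step 2: stack=$ end do end Q  input=do if end do end $  — expand Q ::= F do if
step 3: stack=$ end do end if do F  input=do if end do end $  — expand F ::= ε
step 4: stack=$ end do end if do  input=do if end do end $  — match do
step 5: stack=$ end do end if  input=if end do end $  — match if
Stack after step 5: $ end do end (top = end).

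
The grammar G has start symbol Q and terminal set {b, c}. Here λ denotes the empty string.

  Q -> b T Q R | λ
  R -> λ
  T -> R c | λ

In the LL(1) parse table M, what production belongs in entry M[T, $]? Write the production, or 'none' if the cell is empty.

FIRST(Q) = {λ, b}
FIRST(R) = {λ}
FIRST(T) = {λ, c}  (via R c)
FOLLOW(Q) includes $ since Q is the start symbol.
FOLLOW(Q): in Q->b T Q R, Q is followed by R with FIRST {λ}; in Q->b T Q R, the suffix after Q is nullable (adds nothing new). Thus FOLLOW(Q) = {$}.
FOLLOW(T): in Q->b T Q R, T is followed by Q R with FIRST {λ, b}; in Q->b T Q R, the suffix after T is nullable, so FOLLOW(T) ⊇ FOLLOW(Q) = {$}. Thus FOLLOW(T) = {$, b}.
For T -> R c: FIRST(R c) = {c}, so it goes in M[T, t] for t ∈ {c}.
For T -> λ: FIRST(λ) = {λ}, so it goes in M[T, t] for t ∈ {}; since λ ∈ FIRST, also for every t ∈ FOLLOW(T) = {$, b}.

T -> λ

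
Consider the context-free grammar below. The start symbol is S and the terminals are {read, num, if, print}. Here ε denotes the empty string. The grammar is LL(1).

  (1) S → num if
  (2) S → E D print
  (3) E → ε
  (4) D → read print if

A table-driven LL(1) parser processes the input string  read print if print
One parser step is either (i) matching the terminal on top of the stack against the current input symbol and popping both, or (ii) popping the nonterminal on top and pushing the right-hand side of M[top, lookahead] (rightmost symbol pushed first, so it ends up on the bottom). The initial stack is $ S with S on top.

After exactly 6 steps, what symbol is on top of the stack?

print

step 1: stack=$ S  input=read print if print $  — expand S → E D print
step 2: stack=$ print D E  input=read print if print $  — expand E → ε
step 3: stack=$ print D  input=read print if print $  — expand D → read print if
step 4: stack=$ print if print read  input=read print if print $  — match read
step 5: stack=$ print if print  input=print if print $  — match print
step 6: stack=$ print if  input=if print $  — match if
Stack after step 6: $ print (top = print).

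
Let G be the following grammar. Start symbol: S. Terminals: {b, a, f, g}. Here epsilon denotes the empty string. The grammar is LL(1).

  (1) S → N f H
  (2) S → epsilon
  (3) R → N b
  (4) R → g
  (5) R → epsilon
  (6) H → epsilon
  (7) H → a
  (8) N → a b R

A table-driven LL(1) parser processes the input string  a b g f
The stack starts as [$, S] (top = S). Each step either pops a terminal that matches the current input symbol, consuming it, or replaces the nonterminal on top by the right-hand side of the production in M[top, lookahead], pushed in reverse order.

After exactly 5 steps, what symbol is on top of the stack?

g

step 1: stack=$ S  input=a b g f $  — expand S → N f H
step 2: stack=$ H f N  input=a b g f $  — expand N → a b R
step 3: stack=$ H f R b a  input=a b g f $  — match a
step 4: stack=$ H f R b  input=b g f $  — match b
step 5: stack=$ H f R  input=g f $  — expand R → g
Stack after step 5: $ H f g (top = g).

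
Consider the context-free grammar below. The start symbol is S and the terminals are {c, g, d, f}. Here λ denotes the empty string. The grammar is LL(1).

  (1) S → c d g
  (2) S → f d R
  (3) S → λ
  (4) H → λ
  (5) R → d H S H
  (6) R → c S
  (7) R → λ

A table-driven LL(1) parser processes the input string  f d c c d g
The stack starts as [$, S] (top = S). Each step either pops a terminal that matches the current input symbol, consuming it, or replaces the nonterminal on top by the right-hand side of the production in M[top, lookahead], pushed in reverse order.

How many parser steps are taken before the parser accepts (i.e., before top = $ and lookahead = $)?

9

     Stack    Input          Action
  1  $ S      f d c c d g $  expand S → f d R
  2  $ R d f  f d c c d g $  match f
  3  $ R d    d c c d g $    match d
  4  $ R      c c d g $      expand R → c S
  5  $ S c    c c d g $      match c
  6  $ S      c d g $        expand S → c d g
  7  $ g d c  c d g $        match c
  8  $ g d    d g $          match d
  9  $ g      g $            match g
Accept reached after 9 steps.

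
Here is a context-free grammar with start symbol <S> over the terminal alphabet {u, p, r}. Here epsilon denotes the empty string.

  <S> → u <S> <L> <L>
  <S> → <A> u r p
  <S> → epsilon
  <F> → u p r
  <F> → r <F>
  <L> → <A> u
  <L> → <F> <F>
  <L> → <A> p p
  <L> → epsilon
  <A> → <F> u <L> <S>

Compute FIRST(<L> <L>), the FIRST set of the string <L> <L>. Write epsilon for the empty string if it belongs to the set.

FIRST(<F>) = {r, u}
FIRST(<A>) = {r, u}  (via <F> u <L> <S>)
FIRST(<S>) = {epsilon, r, u}  (via <A> u r p)
FIRST(<L>) = {epsilon, r, u}  (via <A> u, <F> <F>, <A> p p)
FIRST(<L> <L>): take FIRST of each symbol in turn, carrying on past any symbol whose FIRST contains epsilon; result {epsilon, r, u}.

{epsilon, r, u}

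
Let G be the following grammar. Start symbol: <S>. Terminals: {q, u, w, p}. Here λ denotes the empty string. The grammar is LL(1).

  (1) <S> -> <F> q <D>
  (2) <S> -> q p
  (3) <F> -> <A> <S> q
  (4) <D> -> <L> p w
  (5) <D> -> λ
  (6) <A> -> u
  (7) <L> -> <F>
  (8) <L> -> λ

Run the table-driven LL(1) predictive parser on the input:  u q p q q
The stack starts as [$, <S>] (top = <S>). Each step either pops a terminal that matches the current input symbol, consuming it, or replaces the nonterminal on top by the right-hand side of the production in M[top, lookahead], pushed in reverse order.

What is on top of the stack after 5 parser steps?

     Stack              Input        Action
  1  $ <S>              u q p q q $  expand <S> -> <F> q <D>
  2  $ <D> q <F>        u q p q q $  expand <F> -> <A> <S> q
  3  $ <D> q q <S> <A>  u q p q q $  expand <A> -> u
  4  $ <D> q q <S> u    u q p q q $  match u
  5  $ <D> q q <S>      q p q q $    expand <S> -> q p
Stack after step 5: $ <D> q q p q (top = q).

q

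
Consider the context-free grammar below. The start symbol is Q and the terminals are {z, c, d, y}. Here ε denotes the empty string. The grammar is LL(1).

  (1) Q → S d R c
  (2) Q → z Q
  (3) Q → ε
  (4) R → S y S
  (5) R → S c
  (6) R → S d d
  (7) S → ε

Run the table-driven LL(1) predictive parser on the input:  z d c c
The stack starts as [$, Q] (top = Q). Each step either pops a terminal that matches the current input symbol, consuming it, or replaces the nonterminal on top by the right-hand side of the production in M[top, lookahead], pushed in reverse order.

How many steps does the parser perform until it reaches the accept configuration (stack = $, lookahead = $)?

     Stack      Input      Action
  1  $ Q        z d c c $  expand Q → z Q
  2  $ Q z      z d c c $  match z
  3  $ Q        d c c $    expand Q → S d R c
  4  $ c R d S  d c c $    expand S → ε
  5  $ c R d    d c c $    match d
  6  $ c R      c c $      expand R → S c
  7  $ c c S    c c $      expand S → ε
  8  $ c c      c c $      match c
  9  $ c        c $        match c
Accept reached after 9 steps.

9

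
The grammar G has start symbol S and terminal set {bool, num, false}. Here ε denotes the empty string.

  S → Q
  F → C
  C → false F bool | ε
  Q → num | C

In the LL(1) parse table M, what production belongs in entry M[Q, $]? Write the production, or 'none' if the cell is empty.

Q → C

FIRST(C): from C→false F bool we get {false}; from C→ε we get {ε}. So FIRST(C) = {ε, false}.
FIRST(F): from F→C we get {ε, false}. So FIRST(F) = {ε, false}.
FIRST(Q): from Q→num we get {num}; from Q→C we get {ε, false}. So FIRST(Q) = {ε, false, num}.
FIRST(S): from S→Q we get {ε, false, num}. So FIRST(S) = {ε, false, num}.
FOLLOW(S) includes $ since S is the start symbol.
FOLLOW(S): S appears on no right-hand side. Thus FOLLOW(S) = {$}.
FOLLOW(Q): in S→Q, the suffix after Q is empty, so FOLLOW(Q) ⊇ FOLLOW(S) = {$}. Thus FOLLOW(Q) = {$}.
For Q → num: FIRST(num) = {num}, so it goes in M[Q, t] for t ∈ {num}.
For Q → C: FIRST(C) = {ε, false}, so it goes in M[Q, t] for t ∈ {false}; since ε ∈ FIRST, also for every t ∈ FOLLOW(Q) = {$}.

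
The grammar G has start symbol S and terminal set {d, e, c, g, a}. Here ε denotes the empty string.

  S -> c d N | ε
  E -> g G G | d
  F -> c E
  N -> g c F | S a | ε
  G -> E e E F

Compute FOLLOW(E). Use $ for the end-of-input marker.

{$, a, c, d, e, g}

FIRST(S): from S->c d N we get {c}; from S->ε we get {ε}. So FIRST(S) = {ε, c}.
FIRST(E): from E->g G G we get {g}; from E->d we get {d}. So FIRST(E) = {d, g}.
FIRST(F): from F->c E we get {c}. So FIRST(F) = {c}.
FIRST(N): from N->g c F we get {g}; from N->S a we get {a, c}; from N->ε we get {ε}. So FIRST(N) = {ε, a, c, g}.
FIRST(G): from G->E e E F we get {d, g}. So FIRST(G) = {d, g}.
FOLLOW(S) includes $ since S is the start symbol.
FOLLOW(S): in N->S a, S is followed by a with FIRST {a}. Thus FOLLOW(S) = {$, a}.
FOLLOW(N): in S->c d N, the suffix after N is empty, so FOLLOW(N) ⊇ FOLLOW(S) = {$, a}. Thus FOLLOW(N) = {$, a}.
FOLLOW(E): in F->c E, the suffix after E is empty, so FOLLOW(E) ⊇ FOLLOW(F) = {$, a, c, d, e, g}; in G->E e E F (occurrence 1), E is followed by e E F with FIRST {e}; in G->E e E F (occurrence 2), E is followed by F with FIRST {c}. Thus FOLLOW(E) = {$, a, c, d, e, g}.
FOLLOW(G): in E->g G G (occurrence 1), G is followed by G with FIRST {d, g}; in E->g G G (occurrence 2), the suffix after G is empty, so FOLLOW(G) ⊇ FOLLOW(E) = {$, a, c, d, e, g}. Thus FOLLOW(G) = {$, a, c, d, e, g}.
FOLLOW(F): in N->g c F, the suffix after F is empty, so FOLLOW(F) ⊇ FOLLOW(N) = {$, a}; in G->E e E F, the suffix after F is empty, so FOLLOW(F) ⊇ FOLLOW(G) = {$, a, c, d, e, g}. Thus FOLLOW(F) = {$, a, c, d, e, g}.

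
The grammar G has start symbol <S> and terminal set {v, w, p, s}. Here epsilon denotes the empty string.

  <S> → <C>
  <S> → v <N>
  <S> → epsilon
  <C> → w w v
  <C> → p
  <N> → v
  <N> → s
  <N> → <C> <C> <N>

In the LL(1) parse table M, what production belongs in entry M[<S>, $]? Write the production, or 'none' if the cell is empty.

<S> → epsilon

FIRST(<C>): from <C>→w w v we get {w}; from <C>→p we get {p}. So FIRST(<C>) = {p, w}.
FIRST(<S>): from <S>→<C> we get {p, w}; from <S>→v <N> we get {v}; from <S>→epsilon we get {epsilon}. So FIRST(<S>) = {epsilon, p, v, w}.
FIRST(<N>): from <N>→v we get {v}; from <N>→s we get {s}; from <N>→<C> <C> <N> we get {p, w}. So FIRST(<N>) = {p, s, v, w}.
FOLLOW(<S>) includes $ since <S> is the start symbol.
FOLLOW(<S>): <S> appears on no right-hand side. Thus FOLLOW(<S>) = {$}.
For <S> → <C>: FIRST(<C>) = {p, w}, so it goes in M[<S>, t] for t ∈ {p, w}.
For <S> → v <N>: FIRST(v <N>) = {v}, so it goes in M[<S>, t] for t ∈ {v}.
For <S> → epsilon: FIRST(epsilon) = {epsilon}, so it goes in M[<S>, t] for t ∈ {}; since epsilon ∈ FIRST, also for every t ∈ FOLLOW(<S>) = {$}.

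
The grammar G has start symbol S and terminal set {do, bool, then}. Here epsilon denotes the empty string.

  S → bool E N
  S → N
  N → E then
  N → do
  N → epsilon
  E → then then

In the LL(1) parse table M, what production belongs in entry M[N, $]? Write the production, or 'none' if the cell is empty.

FIRST(E) = {then}
FIRST(N) = {epsilon, do, then}  (via E then)
FIRST(S) = {epsilon, bool, do, then}  (via N)
FOLLOW(S) includes $ since S is the start symbol.
FOLLOW(S): S appears on no right-hand side. Thus FOLLOW(S) = {$}.
FOLLOW(N): in S→bool E N, the suffix after N is empty, so FOLLOW(N) ⊇ FOLLOW(S) = {$}; in S→N, the suffix after N is empty, so FOLLOW(N) ⊇ FOLLOW(S) = {$}. Thus FOLLOW(N) = {$}.
For N → E then: FIRST(E then) = {then}, so it goes in M[N, t] for t ∈ {then}.
For N → do: FIRST(do) = {do}, so it goes in M[N, t] for t ∈ {do}.
For N → epsilon: FIRST(epsilon) = {epsilon}, so it goes in M[N, t] for t ∈ {}; since epsilon ∈ FIRST, also for every t ∈ FOLLOW(N) = {$}.

N → epsilon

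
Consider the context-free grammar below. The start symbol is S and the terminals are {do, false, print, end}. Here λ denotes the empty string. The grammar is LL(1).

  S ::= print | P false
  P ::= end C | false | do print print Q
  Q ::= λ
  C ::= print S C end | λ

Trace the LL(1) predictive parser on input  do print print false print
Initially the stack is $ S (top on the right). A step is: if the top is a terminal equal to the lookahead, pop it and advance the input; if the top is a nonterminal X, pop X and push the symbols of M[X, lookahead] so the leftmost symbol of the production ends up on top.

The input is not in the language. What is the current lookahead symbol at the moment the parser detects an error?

step 1: stack=$ S  input=do print print false print $  — expand S ::= P false
step 2: stack=$ false P  input=do print print false print $  — expand P ::= do print print Q
step 3: stack=$ false Q print print do  input=do print print false print $  — match do
step 4: stack=$ false Q print print  input=print print false print $  — match print
step 5: stack=$ false Q print  input=print false print $  — match print
step 6: stack=$ false Q  input=false print $  — expand Q ::= λ
step 7: stack=$ false  input=false print $  — match false
step 8: stack=$  input=print $  — error: stack empty but input remains

print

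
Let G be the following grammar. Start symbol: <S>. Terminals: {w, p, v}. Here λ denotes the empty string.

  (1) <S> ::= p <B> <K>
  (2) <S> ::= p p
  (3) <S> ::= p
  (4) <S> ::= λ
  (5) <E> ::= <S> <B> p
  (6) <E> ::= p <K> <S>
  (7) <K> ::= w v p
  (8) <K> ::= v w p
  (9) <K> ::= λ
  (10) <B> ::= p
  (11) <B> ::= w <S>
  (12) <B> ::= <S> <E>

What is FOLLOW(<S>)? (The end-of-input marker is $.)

{$, p, v, w}

FIRST(<S>): from <S>::=p <B> <K> we get {p}; from <S>::=p p we get {p}; from <S>::=p we get {p}; from <S>::=λ we get {λ}. So FIRST(<S>) = {λ, p}.
FIRST(<K>): from <K>::=w v p we get {w}; from <K>::=v w p we get {v}; from <K>::=λ we get {λ}. So FIRST(<K>) = {λ, v, w}.
FIRST(<E>): from <E>::=<S> <B> p we get {p, w}; from <E>::=p <K> <S> we get {p}. So FIRST(<E>) = {p, w}.
FIRST(<B>): from <B>::=p we get {p}; from <B>::=w <S> we get {w}; from <B>::=<S> <E> we get {p, w}. So FIRST(<B>) = {p, w}.
FOLLOW(<S>) includes $ since <S> is the start symbol.
FOLLOW(<S>): in <E>::=<S> <B> p, <S> is followed by <B> p with FIRST {p, w}; in <E>::=p <K> <S>, the suffix after <S> is empty, so FOLLOW(<S>) ⊇ FOLLOW(<E>) = {$, p, v, w}; in <B>::=w <S>, the suffix after <S> is empty, so FOLLOW(<S>) ⊇ FOLLOW(<B>) = {$, p, v, w}; in <B>::=<S> <E>, <S> is followed by <E> with FIRST {p, w}. Thus FOLLOW(<S>) = {$, p, v, w}.
FOLLOW(<B>): in <S>::=p <B> <K>, <B> is followed by <K> with FIRST {λ, v, w}; in <S>::=p <B> <K>, the suffix after <B> is nullable, so FOLLOW(<B>) ⊇ FOLLOW(<S>) = {$, p, v, w}; in <E>::=<S> <B> p, <B> is followed by p with FIRST {p}. Thus FOLLOW(<B>) = {$, p, v, w}.
FOLLOW(<E>): in <B>::=<S> <E>, the suffix after <E> is empty, so FOLLOW(<E>) ⊇ FOLLOW(<B>) = {$, p, v, w}. Thus FOLLOW(<E>) = {$, p, v, w}.
FOLLOW(<K>): in <S>::=p <B> <K>, the suffix after <K> is empty, so FOLLOW(<K>) ⊇ FOLLOW(<S>) = {$, p, v, w}; in <E>::=p <K> <S>, <K> is followed by <S> with FIRST {λ, p}; in <E>::=p <K> <S>, the suffix after <K> is nullable, so FOLLOW(<K>) ⊇ FOLLOW(<E>) = {$, p, v, w}. Thus FOLLOW(<K>) = {$, p, v, w}.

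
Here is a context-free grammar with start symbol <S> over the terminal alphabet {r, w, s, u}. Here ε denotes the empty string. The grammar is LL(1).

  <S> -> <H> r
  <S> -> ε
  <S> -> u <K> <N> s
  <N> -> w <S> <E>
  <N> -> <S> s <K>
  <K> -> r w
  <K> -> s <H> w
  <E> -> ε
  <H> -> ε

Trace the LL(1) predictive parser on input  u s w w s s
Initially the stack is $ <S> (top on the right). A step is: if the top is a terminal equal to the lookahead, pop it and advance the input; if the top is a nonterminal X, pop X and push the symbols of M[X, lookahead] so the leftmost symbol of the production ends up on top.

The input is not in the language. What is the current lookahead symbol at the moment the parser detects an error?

step 1: stack=$ <S>  input=u s w w s s $  — expand <S> -> u <K> <N> s
step 2: stack=$ s <N> <K> u  input=u s w w s s $  — match u
step 3: stack=$ s <N> <K>  input=s w w s s $  — expand <K> -> s <H> w
step 4: stack=$ s <N> w <H> s  input=s w w s s $  — match s
step 5: stack=$ s <N> w <H>  input=w w s s $  — expand <H> -> ε
step 6: stack=$ s <N> w  input=w w s s $  — match w
step 7: stack=$ s <N>  input=w s s $  — expand <N> -> w <S> <E>
step 8: stack=$ s <E> <S> w  input=w s s $  — match w
step 9: stack=$ s <E> <S>  input=s s $  — expand <S> -> ε
step 10: stack=$ s <E>  input=s s $  — expand <E> -> ε
step 11: stack=$ s  input=s s $  — match s
step 12: stack=$  input=s $  — error: stack empty but input remains

s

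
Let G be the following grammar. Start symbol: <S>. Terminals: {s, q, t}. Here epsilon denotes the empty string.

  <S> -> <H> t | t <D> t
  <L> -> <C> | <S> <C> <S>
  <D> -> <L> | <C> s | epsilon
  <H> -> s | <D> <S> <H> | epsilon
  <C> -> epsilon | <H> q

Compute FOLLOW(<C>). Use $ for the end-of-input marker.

FIRST(<S>): from <S>-><H> t we get {q, s, t}; from <S>->t <D> t we get {t}. So FIRST(<S>) = {q, s, t}.
FIRST(<L>): from <L>-><C> we get {epsilon, q, s, t}; from <L>-><S> <C> <S> we get {q, s, t}. So FIRST(<L>) = {epsilon, q, s, t}.
FIRST(<D>): from <D>-><L> we get {epsilon, q, s, t}; from <D>-><C> s we get {q, s, t}; from <D>->epsilon we get {epsilon}. So FIRST(<D>) = {epsilon, q, s, t}.
FIRST(<H>): from <H>->s we get {s}; from <H>-><D> <S> <H> we get {q, s, t}; from <H>->epsilon we get {epsilon}. So FIRST(<H>) = {epsilon, q, s, t}.
FIRST(<C>): from <C>->epsilon we get {epsilon}; from <C>-><H> q we get {q, s, t}. So FIRST(<C>) = {epsilon, q, s, t}.
FOLLOW(<S>) includes $ since <S> is the start symbol.
FOLLOW(<D>): in <S>->t <D> t, <D> is followed by t with FIRST {t}; in <H>-><D> <S> <H>, <D> is followed by <S> <H> with FIRST {q, s, t}. Thus FOLLOW(<D>) = {q, s, t}.
FOLLOW(<L>): in <D>-><L>, the suffix after <L> is empty, so FOLLOW(<L>) ⊇ FOLLOW(<D>) = {q, s, t}. Thus FOLLOW(<L>) = {q, s, t}.
FOLLOW(<H>): in <S>-><H> t, <H> is followed by t with FIRST {t}; in <H>-><D> <S> <H>, the suffix after <H> is empty (adds nothing new); in <C>-><H> q, <H> is followed by q with FIRST {q}. Thus FOLLOW(<H>) = {q, t}.
FOLLOW(<S>): in <L>-><S> <C> <S> (occurrence 1), <S> is followed by <C> <S> with FIRST {q, s, t}; in <L>-><S> <C> <S> (occurrence 2), the suffix after <S> is empty, so FOLLOW(<S>) ⊇ FOLLOW(<L>) = {q, s, t}; in <H>-><D> <S> <H>, <S> is followed by <H> with FIRST {epsilon, q, s, t}; in <H>-><D> <S> <H>, the suffix after <S> is nullable, so FOLLOW(<S>) ⊇ FOLLOW(<H>) = {q, t}. Thus FOLLOW(<S>) = {$, q, s, t}.
FOLLOW(<C>): in <L>-><C>, the suffix after <C> is empty, so FOLLOW(<C>) ⊇ FOLLOW(<L>) = {q, s, t}; in <L>-><S> <C> <S>, <C> is followed by <S> with FIRST {q, s, t}; in <D>-><C> s, <C> is followed by s with FIRST {s}. Thus FOLLOW(<C>) = {q, s, t}.

{q, s, t}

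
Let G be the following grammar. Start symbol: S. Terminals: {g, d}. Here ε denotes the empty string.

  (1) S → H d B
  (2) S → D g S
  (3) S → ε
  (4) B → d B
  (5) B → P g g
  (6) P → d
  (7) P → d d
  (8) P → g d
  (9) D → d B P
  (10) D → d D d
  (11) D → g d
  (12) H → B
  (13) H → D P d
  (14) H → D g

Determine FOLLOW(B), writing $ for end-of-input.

FIRST(P) = {d, g}
FIRST(D) = {d, g}
FIRST(B) = {d, g}  (via P g g)
FIRST(H) = {d, g}  (via B, D P d, D g)
FIRST(S) = {ε, d, g}  (via H d B, D g S)
FOLLOW(S) includes $ since S is the start symbol.
FOLLOW(S): in S→D g S, the suffix after S is empty (adds nothing new). Thus FOLLOW(S) = {$}.
FOLLOW(D): in S→D g S, D is followed by g S with FIRST {g}; in D→d D d, D is followed by d with FIRST {d}; in H→D P d, D is followed by P d with FIRST {d, g}; in H→D g, D is followed by g with FIRST {g}. Thus FOLLOW(D) = {d, g}.
FOLLOW(P): in B→P g g, P is followed by g g with FIRST {g}; in D→d B P, the suffix after P is empty, so FOLLOW(P) ⊇ FOLLOW(D) = {d, g}; in H→D P d, P is followed by d with FIRST {d}. Thus FOLLOW(P) = {d, g}.
FOLLOW(H): in S→H d B, H is followed by d B with FIRST {d}. Thus FOLLOW(H) = {d}.
FOLLOW(B): in S→H d B, the suffix after B is empty, so FOLLOW(B) ⊇ FOLLOW(S) = {$}; in B→d B, the suffix after B is empty (adds nothing new); in D→d B P, B is followed by P with FIRST {d, g}; in H→B, the suffix after B is empty, so FOLLOW(B) ⊇ FOLLOW(H) = {d}. Thus FOLLOW(B) = {$, d, g}.

{$, d, g}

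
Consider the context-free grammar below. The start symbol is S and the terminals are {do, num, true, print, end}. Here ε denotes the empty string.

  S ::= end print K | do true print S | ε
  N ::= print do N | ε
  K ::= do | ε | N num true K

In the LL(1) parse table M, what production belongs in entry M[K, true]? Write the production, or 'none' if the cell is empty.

FIRST(S): from S::=end print K we get {end}; from S::=do true print S we get {do}; from S::=ε we get {ε}. So FIRST(S) = {ε, do, end}.
FIRST(N): from N::=print do N we get {print}; from N::=ε we get {ε}. So FIRST(N) = {ε, print}.
FIRST(K): from K::=do we get {do}; from K::=ε we get {ε}; from K::=N num true K we get {num, print}. So FIRST(K) = {ε, do, num, print}.
FOLLOW(S) includes $ since S is the start symbol.
FOLLOW(S): in S::=do true print S, the suffix after S is empty (adds nothing new). Thus FOLLOW(S) = {$}.
FOLLOW(K): in S::=end print K, the suffix after K is empty, so FOLLOW(K) ⊇ FOLLOW(S) = {$}; in K::=N num true K, the suffix after K is empty (adds nothing new). Thus FOLLOW(K) = {$}.
For K ::= do: FIRST(do) = {do}, so it goes in M[K, t] for t ∈ {do}.
For K ::= ε: FIRST(ε) = {ε}, so it goes in M[K, t] for t ∈ {}; since ε ∈ FIRST, also for every t ∈ FOLLOW(K) = {$}.
For K ::= N num true K: FIRST(N num true K) = {num, print}, so it goes in M[K, t] for t ∈ {num, print}.
None of these place a production in M[K, true].

none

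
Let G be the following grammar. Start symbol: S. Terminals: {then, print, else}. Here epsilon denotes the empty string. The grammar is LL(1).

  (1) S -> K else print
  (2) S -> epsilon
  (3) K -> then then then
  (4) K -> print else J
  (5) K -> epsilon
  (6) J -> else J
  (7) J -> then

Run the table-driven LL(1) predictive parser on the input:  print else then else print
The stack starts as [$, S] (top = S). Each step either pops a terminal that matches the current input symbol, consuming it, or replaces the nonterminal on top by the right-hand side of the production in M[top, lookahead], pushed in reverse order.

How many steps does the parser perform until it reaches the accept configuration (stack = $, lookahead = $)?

step 1: stack=$ S  input=print else then else print $  — expand S -> K else print
step 2: stack=$ print else K  input=print else then else print $  — expand K -> print else J
step 3: stack=$ print else J else print  input=print else then else print $  — match print
step 4: stack=$ print else J else  input=else then else print $  — match else
step 5: stack=$ print else J  input=then else print $  — expand J -> then
step 6: stack=$ print else then  input=then else print $  — match then
step 7: stack=$ print else  input=else print $  — match else
step 8: stack=$ print  input=print $  — match print
Accept reached after 8 steps.

8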